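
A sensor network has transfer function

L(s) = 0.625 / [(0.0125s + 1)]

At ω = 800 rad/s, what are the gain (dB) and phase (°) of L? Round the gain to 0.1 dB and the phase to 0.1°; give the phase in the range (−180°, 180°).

-24.1 dB, -84.3°

At ω = 800 rad/s:
pole (1 + j800·0.0125) = 1 + j10 → |·| ≈ 10.05, ∠ ≈ 84.29°
|L| = 0.625 · 1 / (10.05) ≈ 0.062189
Gain = 20 log₁₀(0.062189) ≈ -24.13 dB
∠L = (0°) − (84.29°) = -84.29°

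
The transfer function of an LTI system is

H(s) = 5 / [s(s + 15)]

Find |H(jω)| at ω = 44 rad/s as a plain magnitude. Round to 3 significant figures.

At s = jω = j44:
pole (s+15): 15 + j44 → |·| = √(15²+44²) = √2161 ≈ 46.487, ∠ = arctan(44/15) ≈ 71.18°
pole at origin: |s| = 44, ∠ = 90.00° (in denominator)
|H| = 5 / 2045.4 ≈ 0.0024445

0.00244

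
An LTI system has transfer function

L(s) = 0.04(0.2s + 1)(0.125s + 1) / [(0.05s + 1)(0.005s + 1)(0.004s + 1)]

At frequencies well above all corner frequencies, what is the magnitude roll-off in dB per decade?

Each pole contributes −20 dB/decade at high frequency; each zero contributes +20 dB/decade.
Net: 2 zero(s) − 3 pole(s) → -20 dB/decade.

-20 dB/decade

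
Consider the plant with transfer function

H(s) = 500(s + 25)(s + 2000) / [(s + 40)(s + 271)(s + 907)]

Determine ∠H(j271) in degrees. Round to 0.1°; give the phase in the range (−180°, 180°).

-50.8°

At s = jω = j271:
zero (s+25): 25 + j271 → |·| = √(25²+271²) = √74066 ≈ 272.15, ∠ = arctan(271/25) ≈ 84.73°
zero (s+2000): 2000 + j271 → |·| = √(2000²+271²) = √4073441 ≈ 2018.3, ∠ = arctan(271/2000) ≈ 7.72°
pole (s+40): 40 + j271 → |·| = √(40²+271²) = √75041 ≈ 273.94, ∠ = arctan(271/40) ≈ 81.60°
pole (s+271): 271 + j271 → |·| = √(271²+271²) = √146882 ≈ 383.25, ∠ = arctan(271/271) ≈ 45.00°
pole (s+907): 907 + j271 → |·| = √(907²+271²) = √896090 ≈ 946.62, ∠ = arctan(271/907) ≈ 16.64°
∠H = 92.45° − 143.24° = -50.79°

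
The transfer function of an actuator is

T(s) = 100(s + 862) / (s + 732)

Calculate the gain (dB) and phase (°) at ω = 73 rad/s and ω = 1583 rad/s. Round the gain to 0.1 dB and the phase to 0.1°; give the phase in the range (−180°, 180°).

At s = jω = j73:
zero (s+862): 862 + j73 → |·| = √(862²+73²) = √748373 ≈ 865.09, ∠ = arctan(73/862) ≈ 4.84°
pole (s+732): 732 + j73 → |·| = √(732²+73²) = √541153 ≈ 735.63, ∠ = arctan(73/732) ≈ 5.70°
|T| = 100 · 865.09 / 735.63 ≈ 117.6
Gain = 20 log₁₀(117.6) ≈ 41.41 dB
∠T = 4.84° − 5.70° = -0.86°

At s = jω = j1583:
zero (s+862): 862 + j1583 → |·| = √(862²+1583²) = √3248933 ≈ 1802.5, ∠ = arctan(1583/862) ≈ 61.43°
pole (s+732): 732 + j1583 → |·| = √(732²+1583²) = √3041713 ≈ 1744.1, ∠ = arctan(1583/732) ≈ 65.18°
|T| = 100 · 1802.5 / 1744.1 ≈ 103.35
Gain = 20 log₁₀(103.35) ≈ 40.29 dB
∠T = 61.43° − 65.18° = -3.75°

ω = 73: 41.4 dB, -0.9°; ω = 1583: 40.3 dB, -3.8°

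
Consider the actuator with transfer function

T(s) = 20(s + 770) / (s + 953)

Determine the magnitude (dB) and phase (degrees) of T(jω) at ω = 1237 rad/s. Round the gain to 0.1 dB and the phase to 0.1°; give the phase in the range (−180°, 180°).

25.4 dB, 5.7°

At s = jω = j1237:
zero (s+770): 770 + j1237 → |·| = √(770²+1237²) = √2123069 ≈ 1457.1, ∠ = arctan(1237/770) ≈ 58.10°
pole (s+953): 953 + j1237 → |·| = √(953²+1237²) = √2438378 ≈ 1561.5, ∠ = arctan(1237/953) ≈ 52.39°
|T| = 20 · 1457.1 / 1561.5 ≈ 18.663
Gain = 20 log₁₀(18.663) ≈ 25.42 dB
∠T = 58.10° − 52.39° = 5.71°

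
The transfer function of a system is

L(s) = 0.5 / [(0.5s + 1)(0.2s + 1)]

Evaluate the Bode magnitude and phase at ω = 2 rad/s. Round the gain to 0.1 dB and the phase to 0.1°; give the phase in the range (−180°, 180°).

-9.7 dB, -66.8°

At ω = 2 rad/s:
pole (1 + j2·0.5) = 1 + j1 → |·| ≈ 1.4142, ∠ ≈ 45.00°
pole (1 + j2·0.2) = 1 + j0.4 → |·| ≈ 1.077, ∠ ≈ 21.80°
|L| = 0.5 · 1 / (1.4142 · 1.077) ≈ 0.32828
Gain = 20 log₁₀(0.32828) ≈ -9.68 dB
∠L = (0°) − (45.00° + 21.80°) = -66.80°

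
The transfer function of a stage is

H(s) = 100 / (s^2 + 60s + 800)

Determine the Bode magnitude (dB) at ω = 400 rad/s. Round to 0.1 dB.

Substitute s = j400:
Numerator: 100 = 100 + j0
Denominator: (j400)^2 + 60(j400) + 800 = -159200 + j24000
|N| = √(100² + 0²) ≈ 100, ∠N ≈ 0.00°
|D| = √(159200² + 24000²) ≈ 1.61e+05, ∠D ≈ 171.43°
|H| = 100 / 1.61e+05 ≈ 0.00062112
Gain = 20 log₁₀(0.00062112) ≈ -64.14 dB

-64.1 dB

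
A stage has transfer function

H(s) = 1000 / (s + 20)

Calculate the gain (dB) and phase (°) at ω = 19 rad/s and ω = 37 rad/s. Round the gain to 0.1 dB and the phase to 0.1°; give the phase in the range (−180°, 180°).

ω = 19: 31.2 dB, -43.5°; ω = 37: 27.5 dB, -61.6°

Substitute s = j19:
Numerator: 1000 = 1000 + j0
Denominator: (j19) + 20 = 20 + j19
|N| = √(1000² + 0²) ≈ 1000, ∠N ≈ 0.00°
|D| = √(20² + 19²) ≈ 27.586, ∠D ≈ 43.53°
|H| = 1000 / 27.586 ≈ 36.25
Gain = 20 log₁₀(36.25) ≈ 31.19 dB
∠H = 0.00° − 43.53° = -43.53°

Substitute s = j37:
Numerator: 1000 = 1000 + j0
Denominator: (j37) + 20 = 20 + j37
|N| = √(1000² + 0²) ≈ 1000, ∠N ≈ 0.00°
|D| = √(20² + 37²) ≈ 42.059, ∠D ≈ 61.61°
|H| = 1000 / 42.059 ≈ 23.776
Gain = 20 log₁₀(23.776) ≈ 27.52 dB
∠H = 0.00° − 61.61° = -61.61°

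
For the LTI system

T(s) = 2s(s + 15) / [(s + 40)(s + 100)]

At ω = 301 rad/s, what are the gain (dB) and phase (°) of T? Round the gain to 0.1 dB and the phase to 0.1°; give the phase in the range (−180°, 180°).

5.5 dB, 23.1°

At s = jω = j301:
zero (s+15): 15 + j301 → |·| = √(15²+301²) = √90826 ≈ 301.37, ∠ = arctan(301/15) ≈ 87.15°
zero at origin: s = j301 → |·| = 301, ∠ = 90.00°
pole (s+40): 40 + j301 → |·| = √(40²+301²) = √92201 ≈ 303.65, ∠ = arctan(301/40) ≈ 82.43°
pole (s+100): 100 + j301 → |·| = √(100²+301²) = √100601 ≈ 317.18, ∠ = arctan(301/100) ≈ 71.62°
|T| = 2 · 90712 / 96312 ≈ 1.8837
Gain = 20 log₁₀(1.8837) ≈ 5.50 dB
∠T = 177.15° − 154.05° = 23.10°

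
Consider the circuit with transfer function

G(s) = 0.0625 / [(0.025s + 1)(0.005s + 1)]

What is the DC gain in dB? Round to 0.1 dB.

G(0) = 0.0625 · 1 / 1 = 0.0625
20 log₁₀(0.0625) ≈ -24.08 dB

-24.1 dB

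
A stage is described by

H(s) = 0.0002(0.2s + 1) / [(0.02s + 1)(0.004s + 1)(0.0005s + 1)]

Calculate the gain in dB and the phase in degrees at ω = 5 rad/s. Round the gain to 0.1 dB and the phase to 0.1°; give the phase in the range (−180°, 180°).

-71.0 dB, 38.0°

At ω = 5 rad/s:
zero (1 + j5·0.2) = 1 + j1 → |·| ≈ 1.4142, ∠ ≈ 45.00°
pole (1 + j5·0.02) = 1 + j0.1 → |·| ≈ 1.005, ∠ ≈ 5.71°
pole (1 + j5·0.004) = 1 + j0.02 → |·| ≈ 1.0002, ∠ ≈ 1.15°
pole (1 + j5·0.0005) = 1 + j0.0025 → |·| ≈ 1, ∠ ≈ 0.14°
|H| = 0.0002 · 1.4142 / (1.005 · 1.0002 · 1) ≈ 0.00028138
Gain = 20 log₁₀(0.00028138) ≈ -71.01 dB
∠H = (45.00°) − (5.71° + 1.15° + 0.14°) = 38.00°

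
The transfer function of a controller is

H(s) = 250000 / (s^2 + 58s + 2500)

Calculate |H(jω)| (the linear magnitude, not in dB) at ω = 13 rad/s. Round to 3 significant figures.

102

At s = jω = j13:
quadratic: (j13)² + 58·j13 + 2500 = 2331 + j754 → |·| ≈ 2449.9, ∠ ≈ 17.92°
|H| = 250000 / 2449.9 ≈ 102.04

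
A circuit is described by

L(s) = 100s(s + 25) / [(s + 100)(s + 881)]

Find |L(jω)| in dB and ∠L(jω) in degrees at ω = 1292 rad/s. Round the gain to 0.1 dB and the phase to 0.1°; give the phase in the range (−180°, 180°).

38.3 dB, 37.6°

At s = jω = j1292:
zero (s+25): 25 + j1292 → |·| = √(25²+1292²) = √1669889 ≈ 1292.2, ∠ = arctan(1292/25) ≈ 88.89°
zero at origin: s = j1292 → |·| = 1292, ∠ = 90.00°
pole (s+100): 100 + j1292 → |·| = √(100²+1292²) = √1679264 ≈ 1295.9, ∠ = arctan(1292/100) ≈ 85.57°
pole (s+881): 881 + j1292 → |·| = √(881²+1292²) = √2445425 ≈ 1563.8, ∠ = arctan(1292/881) ≈ 55.71°
|L| = 100 · 1.6695e+06 / 2.0265e+06 ≈ 82.383
Gain = 20 log₁₀(82.383) ≈ 38.32 dB
∠L = 178.89° − 141.28° = 37.61°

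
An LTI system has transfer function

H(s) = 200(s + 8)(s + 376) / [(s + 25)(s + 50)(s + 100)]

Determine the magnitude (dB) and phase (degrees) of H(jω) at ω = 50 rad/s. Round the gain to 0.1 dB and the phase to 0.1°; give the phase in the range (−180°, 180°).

At s = jω = j50:
zero (s+8): 8 + j50 → |·| = √(8²+50²) = √2564 ≈ 50.636, ∠ = arctan(50/8) ≈ 80.91°
zero (s+376): 376 + j50 → |·| = √(376²+50²) = √143876 ≈ 379.31, ∠ = arctan(50/376) ≈ 7.57°
pole (s+25): 25 + j50 → |·| = √(25²+50²) = √3125 ≈ 55.902, ∠ = arctan(50/25) ≈ 63.43°
pole (s+50): 50 + j50 → |·| = √(50²+50²) = √5000 ≈ 70.711, ∠ = arctan(50/50) ≈ 45.00°
pole (s+100): 100 + j50 → |·| = √(100²+50²) = √12500 ≈ 111.8, ∠ = arctan(50/100) ≈ 26.57°
|H| = 200 · 19207 / 4.4193e+05 ≈ 8.6923
Gain = 20 log₁₀(8.6923) ≈ 18.78 dB
∠H = 88.48° − 135.00° = -46.52°

18.8 dB, -46.5°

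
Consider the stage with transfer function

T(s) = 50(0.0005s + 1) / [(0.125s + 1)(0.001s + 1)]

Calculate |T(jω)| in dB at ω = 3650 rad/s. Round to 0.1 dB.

At ω = 3650 rad/s:
zero (1 + j3650·0.0005) = 1 + j1.825 → |·| ≈ 2.081, ∠ ≈ 61.28°
pole (1 + j3650·0.125) = 1 + j456.25 → |·| ≈ 456.25, ∠ ≈ 89.87°
pole (1 + j3650·0.001) = 1 + j3.65 → |·| ≈ 3.7845, ∠ ≈ 74.68°
|T| = 50 · 2.081 / (456.25 · 3.7845) ≈ 0.06026
Gain = 20 log₁₀(0.06026) ≈ -24.40 dB

-24.4 dB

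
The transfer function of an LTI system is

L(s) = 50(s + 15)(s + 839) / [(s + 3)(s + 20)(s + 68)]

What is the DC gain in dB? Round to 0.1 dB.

L(0) = 50·15·839 / (3·20·68) ≈ 154.23
20 log₁₀(154.23) ≈ 43.76 dB

43.8 dB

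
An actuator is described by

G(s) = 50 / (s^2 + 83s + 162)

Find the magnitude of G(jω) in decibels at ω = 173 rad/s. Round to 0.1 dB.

-56.4 dB

Substitute s = j173:
Numerator: 50 = 50 + j0
Denominator: (j173)^2 + 83(j173) + 162 = -29767 + j14359
|N| = √(50² + 0²) ≈ 50, ∠N ≈ 0.00°
|D| = √(29767² + 14359²) ≈ 33049, ∠D ≈ 154.25°
|G| = 50 / 33049 ≈ 0.0015129
Gain = 20 log₁₀(0.0015129) ≈ -56.40 dB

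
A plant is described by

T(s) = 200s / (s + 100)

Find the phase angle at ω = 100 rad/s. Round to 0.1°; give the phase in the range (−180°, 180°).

45.0°

At s = jω = j100:
zero at origin: s = j100 → |·| = 100, ∠ = 90.00°
pole (s+100): 100 + j100 → |·| = √(100²+100²) = √20000 ≈ 141.42, ∠ = arctan(100/100) ≈ 45.00°
∠T = 90.00° − 45.00° = 45.00°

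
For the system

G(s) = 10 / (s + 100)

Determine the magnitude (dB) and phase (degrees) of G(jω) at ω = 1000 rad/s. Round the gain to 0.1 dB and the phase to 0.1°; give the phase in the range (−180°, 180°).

At s = jω = j1000:
pole (s+100): 100 + j1000 → |·| = √(100²+1000²) = √1010000 ≈ 1005, ∠ = arctan(1000/100) ≈ 84.29°
|G| = 10 / 1005 ≈ 0.0099502
Gain = 20 log₁₀(0.0099502) ≈ -40.04 dB
∠G = 0.00° − 84.29° = -84.29°

-40.0 dB, -84.3°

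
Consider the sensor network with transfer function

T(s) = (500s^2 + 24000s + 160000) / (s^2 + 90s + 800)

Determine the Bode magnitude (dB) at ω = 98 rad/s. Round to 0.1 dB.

52.4 dB

Substitute s = j98:
Numerator: 500(j98)^2 + 24000(j98) + 160000 = -4642000 + j2352000
Denominator: (j98)^2 + 90(j98) + 800 = -8804 + j8820
|N| = √(4642000² + 2352000²) ≈ 5.2039e+06, ∠N ≈ 153.13°
|D| = √(8804² + 8820²) ≈ 12462, ∠D ≈ 134.95°
|T| = 5.2039e+06 / 12462 ≈ 417.58
Gain = 20 log₁₀(417.58) ≈ 52.41 dB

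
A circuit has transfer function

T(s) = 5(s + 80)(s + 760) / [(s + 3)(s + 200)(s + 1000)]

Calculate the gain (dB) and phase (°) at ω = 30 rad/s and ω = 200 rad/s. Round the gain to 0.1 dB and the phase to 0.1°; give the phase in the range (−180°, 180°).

ω = 30: -25.5 dB, -71.7°; ω = 200: -36.7 dB, -62.5°

At s = jω = j30:
zero (s+80): 80 + j30 → |·| = √(80²+30²) = √7300 ≈ 85.44, ∠ = arctan(30/80) ≈ 20.56°
zero (s+760): 760 + j30 → |·| = √(760²+30²) = √578500 ≈ 760.59, ∠ = arctan(30/760) ≈ 2.26°
pole (s+3): 3 + j30 → |·| = √(3²+30²) = √909 ≈ 30.15, ∠ = arctan(30/3) ≈ 84.29°
pole (s+200): 200 + j30 → |·| = √(200²+30²) = √40900 ≈ 202.24, ∠ = arctan(30/200) ≈ 8.53°
pole (s+1000): 1000 + j30 → |·| = √(1000²+30²) = √1000900 ≈ 1000.4, ∠ = arctan(30/1000) ≈ 1.72°
|T| = 5 · 64985 / 6.1e+06 ≈ 0.053266
Gain = 20 log₁₀(0.053266) ≈ -25.47 dB
∠T = 22.82° − 94.54° = -71.72°

At s = jω = j200:
zero (s+80): 80 + j200 → |·| = √(80²+200²) = √46400 ≈ 215.41, ∠ = arctan(200/80) ≈ 68.20°
zero (s+760): 760 + j200 → |·| = √(760²+200²) = √617600 ≈ 785.88, ∠ = arctan(200/760) ≈ 14.74°
pole (s+3): 3 + j200 → |·| = √(3²+200²) = √40009 ≈ 200.02, ∠ = arctan(200/3) ≈ 89.14°
pole (s+200): 200 + j200 → |·| = √(200²+200²) = √80000 ≈ 282.84, ∠ = arctan(200/200) ≈ 45.00°
pole (s+1000): 1000 + j200 → |·| = √(1000²+200²) = √1040000 ≈ 1019.8, ∠ = arctan(200/1000) ≈ 11.31°
|T| = 5 · 1.6929e+05 / 5.7694e+07 ≈ 0.014671
Gain = 20 log₁₀(0.014671) ≈ -36.67 dB
∠T = 82.94° − 145.45° = -62.51°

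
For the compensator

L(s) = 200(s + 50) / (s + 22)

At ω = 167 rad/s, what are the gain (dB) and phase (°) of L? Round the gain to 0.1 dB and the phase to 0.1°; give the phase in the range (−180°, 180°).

At s = jω = j167:
zero (s+50): 50 + j167 → |·| = √(50²+167²) = √30389 ≈ 174.32, ∠ = arctan(167/50) ≈ 73.33°
pole (s+22): 22 + j167 → |·| = √(22²+167²) = √28373 ≈ 168.44, ∠ = arctan(167/22) ≈ 82.50°
|L| = 200 · 174.32 / 168.44 ≈ 206.98
Gain = 20 log₁₀(206.98) ≈ 46.32 dB
∠L = 73.33° − 82.50° = -9.17°

46.3 dB, -9.2°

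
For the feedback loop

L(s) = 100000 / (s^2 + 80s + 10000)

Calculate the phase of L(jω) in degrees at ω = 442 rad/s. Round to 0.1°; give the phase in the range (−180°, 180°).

-169.2°

At s = jω = j442:
quadratic: (j442)² + 80·j442 + 10000 = -185364 + j35360 → |·| ≈ 1.8871e+05, ∠ ≈ 169.20°
∠L = 0.00° − 169.20° = -169.20°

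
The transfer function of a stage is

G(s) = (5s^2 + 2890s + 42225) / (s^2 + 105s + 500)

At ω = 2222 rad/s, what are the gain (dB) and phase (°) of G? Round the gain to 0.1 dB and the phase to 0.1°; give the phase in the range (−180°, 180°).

Substitute s = j2222:
Numerator: 5(j2222)^2 + 2890(j2222) + 42225 = -24644195 + j6421580
Denominator: (j2222)^2 + 105(j2222) + 500 = -4936784 + j233310
|N| = √(24644195² + 6421580²) ≈ 2.5467e+07, ∠N ≈ 165.40°
|D| = √(4936784² + 233310²) ≈ 4.9423e+06, ∠D ≈ 177.29°
|G| = 2.5467e+07 / 4.9423e+06 ≈ 5.1529
Gain = 20 log₁₀(5.1529) ≈ 14.24 dB
∠G = 165.40° − 177.29° = -11.89°

14.2 dB, -11.9°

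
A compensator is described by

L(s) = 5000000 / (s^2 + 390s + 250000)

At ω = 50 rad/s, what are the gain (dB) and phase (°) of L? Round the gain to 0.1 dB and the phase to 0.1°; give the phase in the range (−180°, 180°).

At s = jω = j50:
quadratic: (j50)² + 390·j50 + 250000 = 247500 + j19500 → |·| ≈ 2.4827e+05, ∠ ≈ 4.50°
|L| = 5000000 / 2.4827e+05 ≈ 20.139
Gain = 20 log₁₀(20.139) ≈ 26.08 dB
∠L = 0.00° − 4.50° = -4.50°

26.1 dB, -4.5°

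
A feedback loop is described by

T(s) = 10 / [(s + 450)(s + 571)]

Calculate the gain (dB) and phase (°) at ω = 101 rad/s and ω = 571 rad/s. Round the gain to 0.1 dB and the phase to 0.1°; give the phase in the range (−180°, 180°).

At s = jω = j101:
pole (s+450): 450 + j101 → |·| = √(450²+101²) = √212701 ≈ 461.2, ∠ = arctan(101/450) ≈ 12.65°
pole (s+571): 571 + j101 → |·| = √(571²+101²) = √336242 ≈ 579.86, ∠ = arctan(101/571) ≈ 10.03°
|T| = 10 / 2.6743e+05 ≈ 3.7393e-05
Gain = 20 log₁₀(3.7393e-05) ≈ -88.54 dB
∠T = 0.00° − 22.68° = -22.68°

At s = jω = j571:
pole (s+450): 450 + j571 → |·| = √(450²+571²) = √528541 ≈ 727.01, ∠ = arctan(571/450) ≈ 51.76°
pole (s+571): 571 + j571 → |·| = √(571²+571²) = √652082 ≈ 807.52, ∠ = arctan(571/571) ≈ 45.00°
|T| = 10 / 5.8708e+05 ≈ 1.7033e-05
Gain = 20 log₁₀(1.7033e-05) ≈ -95.37 dB
∠T = 0.00° − 96.76° = -96.76°

ω = 101: -88.5 dB, -22.7°; ω = 571: -95.4 dB, -96.8°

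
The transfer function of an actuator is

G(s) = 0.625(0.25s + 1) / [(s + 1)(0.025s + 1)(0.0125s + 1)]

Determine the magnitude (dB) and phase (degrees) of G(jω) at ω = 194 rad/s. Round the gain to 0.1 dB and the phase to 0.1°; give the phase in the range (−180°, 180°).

At ω = 194 rad/s:
zero (1 + j194·0.25) = 1 + j48.5 → |·| ≈ 48.51, ∠ ≈ 88.82°
pole (1 + j194·1) = 1 + j194 → |·| ≈ 194, ∠ ≈ 89.70°
pole (1 + j194·0.025) = 1 + j4.85 → |·| ≈ 4.952, ∠ ≈ 78.35°
pole (1 + j194·0.0125) = 1 + j2.425 → |·| ≈ 2.6231, ∠ ≈ 67.59°
|G| = 0.625 · 48.51 / (194 · 4.952 · 2.6231) ≈ 0.012031
Gain = 20 log₁₀(0.012031) ≈ -38.39 dB
∠G = (88.82°) − (89.70° + 78.35° + 67.59°) = -146.82°

-38.4 dB, -146.8°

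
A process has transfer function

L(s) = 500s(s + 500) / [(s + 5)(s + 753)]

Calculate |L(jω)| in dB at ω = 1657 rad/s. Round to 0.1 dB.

53.5 dB

At s = jω = j1657:
zero (s+500): 500 + j1657 → |·| = √(500²+1657²) = √2995649 ≈ 1730.8, ∠ = arctan(1657/500) ≈ 73.21°
zero at origin: s = j1657 → |·| = 1657, ∠ = 90.00°
pole (s+5): 5 + j1657 → |·| = √(5²+1657²) = √2745674 ≈ 1657, ∠ = arctan(1657/5) ≈ 89.83°
pole (s+753): 753 + j1657 → |·| = √(753²+1657²) = √3312658 ≈ 1820.1, ∠ = arctan(1657/753) ≈ 65.56°
|L| = 500 · 2.8679e+06 / 3.0159e+06 ≈ 475.46
Gain = 20 log₁₀(475.46) ≈ 53.54 dB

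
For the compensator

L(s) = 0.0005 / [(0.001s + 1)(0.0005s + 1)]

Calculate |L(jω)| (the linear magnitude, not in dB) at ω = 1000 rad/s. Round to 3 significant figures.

At ω = 1000 rad/s:
pole (1 + j1000·0.001) = 1 + j1 → |·| ≈ 1.4142, ∠ ≈ 45.00°
pole (1 + j1000·0.0005) = 1 + j0.5 → |·| ≈ 1.118, ∠ ≈ 26.57°
|L| = 0.0005 · 1 / (1.4142 · 1.118) ≈ 0.00031624

0.000316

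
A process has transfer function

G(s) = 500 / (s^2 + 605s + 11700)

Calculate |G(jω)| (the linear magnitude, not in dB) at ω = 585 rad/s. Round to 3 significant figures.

Substitute s = j585:
Numerator: 500 = 500 + j0
Denominator: (j585)^2 + 605(j585) + 11700 = -330525 + j353925
|N| = √(500² + 0²) ≈ 500, ∠N ≈ 0.00°
|D| = √(330525² + 353925²) ≈ 4.8426e+05, ∠D ≈ 133.04°
|G| = 500 / 4.8426e+05 ≈ 0.0010325

0.00103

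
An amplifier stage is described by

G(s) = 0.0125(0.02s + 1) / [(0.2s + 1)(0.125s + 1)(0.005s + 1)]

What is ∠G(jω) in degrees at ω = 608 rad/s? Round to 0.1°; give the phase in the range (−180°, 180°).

At ω = 608 rad/s:
zero (1 + j608·0.02) = 1 + j12.16 → |·| ≈ 12.201, ∠ ≈ 85.30°
pole (1 + j608·0.2) = 1 + j121.6 → |·| ≈ 121.6, ∠ ≈ 89.53°
pole (1 + j608·0.125) = 1 + j76 → |·| ≈ 76.007, ∠ ≈ 89.25°
pole (1 + j608·0.005) = 1 + j3.04 → |·| ≈ 3.2002, ∠ ≈ 71.79°
∠G = (85.30°) − (89.53° + 89.25° + 71.79°) = -165.27°

-165.3°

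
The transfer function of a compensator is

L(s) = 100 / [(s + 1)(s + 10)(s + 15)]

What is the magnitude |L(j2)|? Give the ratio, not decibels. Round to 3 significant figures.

At s = jω = j2:
pole (s+1): 1 + j2 → |·| = √(1²+2²) = √5 ≈ 2.2361, ∠ = arctan(2/1) ≈ 63.43°
pole (s+10): 10 + j2 → |·| = √(10²+2²) = √104 ≈ 10.198, ∠ = arctan(2/10) ≈ 11.31°
pole (s+15): 15 + j2 → |·| = √(15²+2²) = √229 ≈ 15.133, ∠ = arctan(2/15) ≈ 7.59°
|L| = 100 / 345.09 ≈ 0.28978

0.290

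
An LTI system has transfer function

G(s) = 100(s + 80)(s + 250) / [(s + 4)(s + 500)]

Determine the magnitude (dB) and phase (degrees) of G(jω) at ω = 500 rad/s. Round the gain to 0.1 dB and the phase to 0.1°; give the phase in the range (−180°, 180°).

38.1 dB, 9.8°

At s = jω = j500:
zero (s+80): 80 + j500 → |·| = √(80²+500²) = √256400 ≈ 506.36, ∠ = arctan(500/80) ≈ 80.91°
zero (s+250): 250 + j500 → |·| = √(250²+500²) = √312500 ≈ 559.02, ∠ = arctan(500/250) ≈ 63.43°
pole (s+4): 4 + j500 → |·| = √(4²+500²) = √250016 ≈ 500.02, ∠ = arctan(500/4) ≈ 89.54°
pole (s+500): 500 + j500 → |·| = √(500²+500²) = √500000 ≈ 707.11, ∠ = arctan(500/500) ≈ 45.00°
|G| = 100 · 2.8307e+05 / 3.5357e+05 ≈ 80.061
Gain = 20 log₁₀(80.061) ≈ 38.07 dB
∠G = 144.34° − 134.54° = 9.80°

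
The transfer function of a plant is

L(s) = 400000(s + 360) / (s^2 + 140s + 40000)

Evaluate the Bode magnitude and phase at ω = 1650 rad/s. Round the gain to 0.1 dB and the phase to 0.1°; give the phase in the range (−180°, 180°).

48.0 dB, -97.4°

At s = jω = j1650:
zero (s+360): 360 + j1650 → |·| = √(360²+1650²) = √2852100 ≈ 1688.8, ∠ = arctan(1650/360) ≈ 77.69°
quadratic: (j1650)² + 140·j1650 + 40000 = -2682500 + j231000 → |·| ≈ 2.6924e+06, ∠ ≈ 175.08°
|L| = 400000 · 1688.8 / 2.6924e+06 ≈ 250.9
Gain = 20 log₁₀(250.9) ≈ 47.99 dB
∠L = 77.69° − 175.08° = -97.39°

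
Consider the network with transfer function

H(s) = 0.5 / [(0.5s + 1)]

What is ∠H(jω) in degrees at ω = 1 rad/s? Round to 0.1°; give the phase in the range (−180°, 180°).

At ω = 1 rad/s:
pole (1 + j1·0.5) = 1 + j0.5 → |·| ≈ 1.118, ∠ ≈ 26.57°
∠H = (0°) − (26.57°) = -26.57°

-26.6°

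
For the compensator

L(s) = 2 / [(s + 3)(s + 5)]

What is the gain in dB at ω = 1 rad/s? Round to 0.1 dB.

At s = jω = j1:
pole (s+3): 3 + j1 → |·| = √(3²+1²) = √10 ≈ 3.1623, ∠ = arctan(1/3) ≈ 18.43°
pole (s+5): 5 + j1 → |·| = √(5²+1²) = √26 ≈ 5.099, ∠ = arctan(1/5) ≈ 11.31°
|L| = 2 / 16.125 ≈ 0.12403
Gain = 20 log₁₀(0.12403) ≈ -18.13 dB

-18.1 dB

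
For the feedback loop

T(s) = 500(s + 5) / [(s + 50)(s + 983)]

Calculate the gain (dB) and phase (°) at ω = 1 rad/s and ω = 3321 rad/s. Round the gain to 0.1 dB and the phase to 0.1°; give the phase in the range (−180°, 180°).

ω = 1: -25.7 dB, 10.1°; ω = 3321: -16.8 dB, -72.7°

At s = jω = j1:
zero (s+5): 5 + j1 → |·| = √(5²+1²) = √26 ≈ 5.099, ∠ = arctan(1/5) ≈ 11.31°
pole (s+50): 50 + j1 → |·| = √(50²+1²) = √2501 ≈ 50.01, ∠ = arctan(1/50) ≈ 1.15°
pole (s+983): 983 + j1 → |·| = √(983²+1²) = √966290 ≈ 983, ∠ = arctan(1/983) ≈ 0.06°
|T| = 500 · 5.099 / 49160 ≈ 0.051861
Gain = 20 log₁₀(0.051861) ≈ -25.70 dB
∠T = 11.31° − 1.21° = 10.10°

At s = jω = j3321:
zero (s+5): 5 + j3321 → |·| = √(5²+3321²) = √11029066 ≈ 3321, ∠ = arctan(3321/5) ≈ 89.91°
pole (s+50): 50 + j3321 → |·| = √(50²+3321²) = √11031541 ≈ 3321.4, ∠ = arctan(3321/50) ≈ 89.14°
pole (s+983): 983 + j3321 → |·| = √(983²+3321²) = √11995330 ≈ 3463.4, ∠ = arctan(3321/983) ≈ 73.51°
|T| = 500 · 3321 / 1.1503e+07 ≈ 0.14435
Gain = 20 log₁₀(0.14435) ≈ -16.81 dB
∠T = 89.91° − 162.65° = -72.74°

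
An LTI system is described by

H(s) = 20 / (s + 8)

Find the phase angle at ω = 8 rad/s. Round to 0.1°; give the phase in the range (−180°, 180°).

-45.0°

Substitute s = j8:
Numerator: 20 = 20 + j0
Denominator: (j8) + 8 = 8 + j8
|N| = √(20² + 0²) ≈ 20, ∠N ≈ 0.00°
|D| = √(8² + 8²) ≈ 11.314, ∠D ≈ 45.00°
∠H = 0.00° − 45.00° = -45.00°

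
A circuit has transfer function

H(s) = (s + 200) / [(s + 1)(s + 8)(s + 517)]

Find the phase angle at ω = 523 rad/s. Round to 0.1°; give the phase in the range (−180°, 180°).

At s = jω = j523:
zero (s+200): 200 + j523 → |·| = √(200²+523²) = √313529 ≈ 559.94, ∠ = arctan(523/200) ≈ 69.07°
pole (s+1): 1 + j523 → |·| = √(1²+523²) = √273530 ≈ 523, ∠ = arctan(523/1) ≈ 89.89°
pole (s+8): 8 + j523 → |·| = √(8²+523²) = √273593 ≈ 523.06, ∠ = arctan(523/8) ≈ 89.12°
pole (s+517): 517 + j523 → |·| = √(517²+523²) = √540818 ≈ 735.4, ∠ = arctan(523/517) ≈ 45.33°
∠H = 69.07° − 224.34° = -155.27°

-155.3°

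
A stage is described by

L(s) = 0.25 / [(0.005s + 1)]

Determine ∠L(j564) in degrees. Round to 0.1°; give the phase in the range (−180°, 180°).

-70.5°

At ω = 564 rad/s:
pole (1 + j564·0.005) = 1 + j2.82 → |·| ≈ 2.9921, ∠ ≈ 70.47°
∠L = (0°) − (70.47°) = -70.47°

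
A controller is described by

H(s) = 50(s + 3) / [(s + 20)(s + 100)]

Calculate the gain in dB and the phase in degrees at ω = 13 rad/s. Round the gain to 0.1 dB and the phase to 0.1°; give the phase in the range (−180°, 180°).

At s = jω = j13:
zero (s+3): 3 + j13 → |·| = √(3²+13²) = √178 ≈ 13.342, ∠ = arctan(13/3) ≈ 77.01°
pole (s+20): 20 + j13 → |·| = √(20²+13²) = √569 ≈ 23.854, ∠ = arctan(13/20) ≈ 33.02°
pole (s+100): 100 + j13 → |·| = √(100²+13²) = √10169 ≈ 100.84, ∠ = arctan(13/100) ≈ 7.41°
|H| = 50 · 13.342 / 2405.4 ≈ 0.27733
Gain = 20 log₁₀(0.27733) ≈ -11.14 dB
∠H = 77.01° − 40.43° = 36.58°

-11.1 dB, 36.6°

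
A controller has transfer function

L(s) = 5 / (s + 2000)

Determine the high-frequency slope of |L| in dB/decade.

Each pole contributes −20 dB/decade at high frequency; each zero contributes +20 dB/decade.
Net: 0 zero(s) − 1 pole(s) → -20 dB/decade.

-20 dB/decade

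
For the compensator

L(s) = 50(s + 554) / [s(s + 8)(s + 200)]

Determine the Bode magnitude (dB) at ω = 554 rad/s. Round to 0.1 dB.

At s = jω = j554:
zero (s+554): 554 + j554 → |·| = √(554²+554²) = √613832 ≈ 783.47, ∠ = arctan(554/554) ≈ 45.00°
pole (s+8): 8 + j554 → |·| = √(8²+554²) = √306980 ≈ 554.06, ∠ = arctan(554/8) ≈ 89.17°
pole (s+200): 200 + j554 → |·| = √(200²+554²) = √346916 ≈ 589, ∠ = arctan(554/200) ≈ 70.15°
pole at origin: |s| = 554, ∠ = 90.00° (in denominator)
|L| = 50 · 783.47 / 1.8079e+08 ≈ 0.00021668
Gain = 20 log₁₀(0.00021668) ≈ -73.28 dB

-73.3 dB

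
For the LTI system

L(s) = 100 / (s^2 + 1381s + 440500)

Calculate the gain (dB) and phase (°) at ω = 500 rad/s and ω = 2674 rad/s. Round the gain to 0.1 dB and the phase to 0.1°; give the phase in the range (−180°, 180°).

ω = 500: -77.1 dB, -74.6°; ω = 2674: -97.7 dB, -151.2°

Substitute s = j500:
Numerator: 100 = 100 + j0
Denominator: (j500)^2 + 1381(j500) + 440500 = 190500 + j690500
|N| = √(100² + 0²) ≈ 100, ∠N ≈ 0.00°
|D| = √(190500² + 690500²) ≈ 7.163e+05, ∠D ≈ 74.58°
|L| = 100 / 7.163e+05 ≈ 0.00013961
Gain = 20 log₁₀(0.00013961) ≈ -77.10 dB
∠L = 0.00° − 74.58° = -74.58°

Substitute s = j2674:
Numerator: 100 = 100 + j0
Denominator: (j2674)^2 + 1381(j2674) + 440500 = -6709776 + j3692794
|N| = √(100² + 0²) ≈ 100, ∠N ≈ 0.00°
|D| = √(6709776² + 3692794²) ≈ 7.6588e+06, ∠D ≈ 151.17°
|L| = 100 / 7.6588e+06 ≈ 1.3057e-05
Gain = 20 log₁₀(1.3057e-05) ≈ -97.68 dB
∠L = 0.00° − 151.17° = -151.17°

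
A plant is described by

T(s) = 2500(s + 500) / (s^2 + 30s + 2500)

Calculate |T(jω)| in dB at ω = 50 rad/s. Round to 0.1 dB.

At s = jω = j50:
zero (s+500): 500 + j50 → |·| = √(500²+50²) = √252500 ≈ 502.49, ∠ = arctan(50/500) ≈ 5.71°
quadratic: (j50)² + 30·j50 + 2500 = 0 + j1500 → |·| ≈ 1500, ∠ ≈ 90.00°
|T| = 2500 · 502.49 / 1500 ≈ 837.48
Gain = 20 log₁₀(837.48) ≈ 58.46 dB

58.5 dB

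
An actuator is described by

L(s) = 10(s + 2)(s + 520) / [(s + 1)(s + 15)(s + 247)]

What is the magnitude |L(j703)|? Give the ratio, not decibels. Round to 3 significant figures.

At s = jω = j703:
zero (s+2): 2 + j703 → |·| = √(2²+703²) = √494213 ≈ 703, ∠ = arctan(703/2) ≈ 89.84°
zero (s+520): 520 + j703 → |·| = √(520²+703²) = √764609 ≈ 874.42, ∠ = arctan(703/520) ≈ 53.51°
pole (s+1): 1 + j703 → |·| = √(1²+703²) = √494210 ≈ 703, ∠ = arctan(703/1) ≈ 89.92°
pole (s+15): 15 + j703 → |·| = √(15²+703²) = √494434 ≈ 703.16, ∠ = arctan(703/15) ≈ 88.78°
pole (s+247): 247 + j703 → |·| = √(247²+703²) = √555218 ≈ 745.13, ∠ = arctan(703/247) ≈ 70.64°
|L| = 10 · 6.1472e+05 / 3.6833e+08 ≈ 0.016689

0.0167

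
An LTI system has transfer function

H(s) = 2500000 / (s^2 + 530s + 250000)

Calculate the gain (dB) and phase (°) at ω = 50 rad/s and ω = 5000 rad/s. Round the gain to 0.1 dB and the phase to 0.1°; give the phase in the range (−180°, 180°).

ω = 50: 20.0 dB, -6.1°; ω = 5000: -20.0 dB, -173.9°

At s = jω = j50:
quadratic: (j50)² + 530·j50 + 250000 = 247500 + j26500 → |·| ≈ 2.4891e+05, ∠ ≈ 6.11°
|H| = 2500000 / 2.4891e+05 ≈ 10.044
Gain = 20 log₁₀(10.044) ≈ 20.04 dB
∠H = 0.00° − 6.11° = -6.11°

At s = jω = j5000:
quadratic: (j5000)² + 530·j5000 + 250000 = -24750000 + j2650000 → |·| ≈ 2.4891e+07, ∠ ≈ 173.89°
|H| = 2500000 / 2.4891e+07 ≈ 0.10044
Gain = 20 log₁₀(0.10044) ≈ -19.96 dB
∠H = 0.00° − 173.89° = -173.89°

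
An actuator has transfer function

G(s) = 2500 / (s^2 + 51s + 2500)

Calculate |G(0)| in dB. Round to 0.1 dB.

G(0) = 2500 / 2500 = 1
20 log₁₀(1) ≈ 0.00 dB

0.0 dB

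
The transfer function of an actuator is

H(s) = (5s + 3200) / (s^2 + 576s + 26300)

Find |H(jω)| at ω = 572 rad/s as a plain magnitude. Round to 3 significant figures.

Substitute s = j572:
Numerator: 5(j572) + 3200 = 3200 + j2860
Denominator: (j572)^2 + 576(j572) + 26300 = -300884 + j329472
|N| = √(3200² + 2860²) ≈ 4291.8, ∠N ≈ 41.79°
|D| = √(300884² + 329472²) ≈ 4.4619e+05, ∠D ≈ 132.40°
|H| = 4291.8 / 4.4619e+05 ≈ 0.0096188

0.00962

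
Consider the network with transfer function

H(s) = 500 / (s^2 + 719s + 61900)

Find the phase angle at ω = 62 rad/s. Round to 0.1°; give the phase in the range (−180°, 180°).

Substitute s = j62:
Numerator: 500 = 500 + j0
Denominator: (j62)^2 + 719(j62) + 61900 = 58056 + j44578
|N| = √(500² + 0²) ≈ 500, ∠N ≈ 0.00°
|D| = √(58056² + 44578²) ≈ 73196, ∠D ≈ 37.52°
∠H = 0.00° − 37.52° = -37.52°

-37.5°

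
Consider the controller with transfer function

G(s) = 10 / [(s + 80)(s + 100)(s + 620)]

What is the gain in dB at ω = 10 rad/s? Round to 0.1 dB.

-114.0 dB

At s = jω = j10:
pole (s+80): 80 + j10 → |·| = √(80²+10²) = √6500 ≈ 80.623, ∠ = arctan(10/80) ≈ 7.13°
pole (s+100): 100 + j10 → |·| = √(100²+10²) = √10100 ≈ 100.5, ∠ = arctan(10/100) ≈ 5.71°
pole (s+620): 620 + j10 → |·| = √(620²+10²) = √384500 ≈ 620.08, ∠ = arctan(10/620) ≈ 0.92°
|G| = 10 / 5.0243e+06 ≈ 1.9903e-06
Gain = 20 log₁₀(1.9903e-06) ≈ -114.02 dB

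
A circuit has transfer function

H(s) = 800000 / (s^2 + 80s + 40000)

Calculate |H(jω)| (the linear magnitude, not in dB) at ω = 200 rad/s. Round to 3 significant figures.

At s = jω = j200:
quadratic: (j200)² + 80·j200 + 40000 = 0 + j16000 → |·| ≈ 16000, ∠ ≈ 90.00°
|H| = 800000 / 16000 ≈ 50

50.0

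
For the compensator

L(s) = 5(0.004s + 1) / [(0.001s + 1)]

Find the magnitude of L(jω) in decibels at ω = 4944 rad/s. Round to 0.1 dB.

At ω = 4944 rad/s:
zero (1 + j4944·0.004) = 1 + j19.776 → |·| ≈ 19.801, ∠ ≈ 87.11°
pole (1 + j4944·0.001) = 1 + j4.944 → |·| ≈ 5.0441, ∠ ≈ 78.57°
|L| = 5 · 19.801 / (5.0441) ≈ 19.628
Gain = 20 log₁₀(19.628) ≈ 25.86 dB

25.9 dB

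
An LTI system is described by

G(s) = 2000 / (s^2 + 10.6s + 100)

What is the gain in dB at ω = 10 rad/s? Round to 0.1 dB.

At s = jω = j10:
quadratic: (j10)² + 10.6·j10 + 100 = 0 + j106 → |·| ≈ 106, ∠ ≈ 90.00°
|G| = 2000 / 106 ≈ 18.868
Gain = 20 log₁₀(18.868) ≈ 25.51 dB

25.5 dB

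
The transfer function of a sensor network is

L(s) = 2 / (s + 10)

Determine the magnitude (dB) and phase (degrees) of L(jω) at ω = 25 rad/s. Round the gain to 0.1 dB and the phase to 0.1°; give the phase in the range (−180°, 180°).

Substitute s = j25:
Numerator: 2 = 2 + j0
Denominator: (j25) + 10 = 10 + j25
|N| = √(2² + 0²) ≈ 2, ∠N ≈ 0.00°
|D| = √(10² + 25²) ≈ 26.926, ∠D ≈ 68.20°
|L| = 2 / 26.926 ≈ 0.074278
Gain = 20 log₁₀(0.074278) ≈ -22.58 dB
∠L = 0.00° − 68.20° = -68.20°

-22.6 dB, -68.2°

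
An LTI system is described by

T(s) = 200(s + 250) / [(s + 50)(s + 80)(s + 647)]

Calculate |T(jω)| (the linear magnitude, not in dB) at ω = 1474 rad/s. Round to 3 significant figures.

At s = jω = j1474:
zero (s+250): 250 + j1474 → |·| = √(250²+1474²) = √2235176 ≈ 1495.1, ∠ = arctan(1474/250) ≈ 80.37°
pole (s+50): 50 + j1474 → |·| = √(50²+1474²) = √2175176 ≈ 1474.8, ∠ = arctan(1474/50) ≈ 88.06°
pole (s+80): 80 + j1474 → |·| = √(80²+1474²) = √2179076 ≈ 1476.2, ∠ = arctan(1474/80) ≈ 86.89°
pole (s+647): 647 + j1474 → |·| = √(647²+1474²) = √2591285 ≈ 1609.7, ∠ = arctan(1474/647) ≈ 66.30°
|T| = 200 · 1495.1 / 3.5045e+09 ≈ 8.5325e-05

8.53e-05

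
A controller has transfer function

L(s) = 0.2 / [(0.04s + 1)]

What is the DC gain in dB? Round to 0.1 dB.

L(0) = 0.2 · 1 / 1 = 0.2
20 log₁₀(0.2) ≈ -13.98 dB

-14.0 dB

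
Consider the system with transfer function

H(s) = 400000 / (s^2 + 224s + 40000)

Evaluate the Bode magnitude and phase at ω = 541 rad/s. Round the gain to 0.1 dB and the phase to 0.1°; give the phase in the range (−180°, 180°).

At s = jω = j541:
quadratic: (j541)² + 224·j541 + 40000 = -252681 + j121184 → |·| ≈ 2.8024e+05, ∠ ≈ 154.38°
|H| = 400000 / 2.8024e+05 ≈ 1.4273
Gain = 20 log₁₀(1.4273) ≈ 3.09 dB
∠H = 0.00° − 154.38° = -154.38°

3.1 dB, -154.4°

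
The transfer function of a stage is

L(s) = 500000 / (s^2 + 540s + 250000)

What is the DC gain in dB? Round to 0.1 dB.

L(0) = 500000 / 250000 = 2
20 log₁₀(2) ≈ 6.02 dB

6.0 dB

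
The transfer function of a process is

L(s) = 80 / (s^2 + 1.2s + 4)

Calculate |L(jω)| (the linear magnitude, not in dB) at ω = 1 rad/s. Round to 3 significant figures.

At s = jω = j1:
quadratic: (j1)² + 1.2·j1 + 4 = 3 + j1.2 → |·| ≈ 3.2311, ∠ ≈ 21.80°
|L| = 80 / 3.2311 ≈ 24.759

24.8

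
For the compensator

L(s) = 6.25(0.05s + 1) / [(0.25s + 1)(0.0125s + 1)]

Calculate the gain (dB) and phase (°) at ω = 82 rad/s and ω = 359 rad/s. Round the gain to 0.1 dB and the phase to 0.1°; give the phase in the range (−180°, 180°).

At ω = 82 rad/s:
zero (1 + j82·0.05) = 1 + j4.1 → |·| ≈ 4.2202, ∠ ≈ 76.29°
pole (1 + j82·0.25) = 1 + j20.5 → |·| ≈ 20.524, ∠ ≈ 87.21°
pole (1 + j82·0.0125) = 1 + j1.025 → |·| ≈ 1.432, ∠ ≈ 45.71°
|L| = 6.25 · 4.2202 / (20.524 · 1.432) ≈ 0.89745
Gain = 20 log₁₀(0.89745) ≈ -0.94 dB
∠L = (76.29°) − (87.21° + 45.71°) = -56.63°

At ω = 359 rad/s:
zero (1 + j359·0.05) = 1 + j17.95 → |·| ≈ 17.978, ∠ ≈ 86.81°
pole (1 + j359·0.25) = 1 + j89.75 → |·| ≈ 89.756, ∠ ≈ 89.36°
pole (1 + j359·0.0125) = 1 + j4.4875 → |·| ≈ 4.5976, ∠ ≈ 77.44°
|L| = 6.25 · 17.978 / (89.756 · 4.5976) ≈ 0.27229
Gain = 20 log₁₀(0.27229) ≈ -11.30 dB
∠L = (86.81°) − (89.36° + 77.44°) = -79.99°

ω = 82: -0.9 dB, -56.6°; ω = 359: -11.3 dB, -80.0°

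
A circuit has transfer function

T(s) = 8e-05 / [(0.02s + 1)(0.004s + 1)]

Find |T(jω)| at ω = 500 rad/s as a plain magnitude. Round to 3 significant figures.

3.56e-06

At ω = 500 rad/s:
pole (1 + j500·0.02) = 1 + j10 → |·| ≈ 10.05, ∠ ≈ 84.29°
pole (1 + j500·0.004) = 1 + j2 → |·| ≈ 2.2361, ∠ ≈ 63.43°
|T| = 8e-05 · 1 / (10.05 · 2.2361) ≈ 3.5599e-06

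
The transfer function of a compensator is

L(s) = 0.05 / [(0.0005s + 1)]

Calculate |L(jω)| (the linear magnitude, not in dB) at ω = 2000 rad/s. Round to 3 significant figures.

At ω = 2000 rad/s:
pole (1 + j2000·0.0005) = 1 + j1 → |·| ≈ 1.4142, ∠ ≈ 45.00°
|L| = 0.05 · 1 / (1.4142) ≈ 0.035356

0.0354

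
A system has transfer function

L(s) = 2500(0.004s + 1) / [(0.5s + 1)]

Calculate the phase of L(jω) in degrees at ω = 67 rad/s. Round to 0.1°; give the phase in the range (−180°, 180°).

-73.3°

At ω = 67 rad/s:
zero (1 + j67·0.004) = 1 + j0.268 → |·| ≈ 1.0353, ∠ ≈ 15.00°
pole (1 + j67·0.5) = 1 + j33.5 → |·| ≈ 33.515, ∠ ≈ 88.29°
∠L = (15.00°) − (88.29°) = -73.29°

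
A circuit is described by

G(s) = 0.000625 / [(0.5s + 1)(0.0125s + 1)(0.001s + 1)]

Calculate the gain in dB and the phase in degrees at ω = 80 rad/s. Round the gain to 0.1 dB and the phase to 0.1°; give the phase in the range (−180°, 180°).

-99.2 dB, -138.1°

At ω = 80 rad/s:
pole (1 + j80·0.5) = 1 + j40 → |·| ≈ 40.012, ∠ ≈ 88.57°
pole (1 + j80·0.0125) = 1 + j1 → |·| ≈ 1.4142, ∠ ≈ 45.00°
pole (1 + j80·0.001) = 1 + j0.08 → |·| ≈ 1.0032, ∠ ≈ 4.57°
|G| = 0.000625 · 1 / (40.012 · 1.4142 · 1.0032) ≈ 1.101e-05
Gain = 20 log₁₀(1.101e-05) ≈ -99.16 dB
∠G = (0°) − (88.57° + 45.00° + 4.57°) = -138.14°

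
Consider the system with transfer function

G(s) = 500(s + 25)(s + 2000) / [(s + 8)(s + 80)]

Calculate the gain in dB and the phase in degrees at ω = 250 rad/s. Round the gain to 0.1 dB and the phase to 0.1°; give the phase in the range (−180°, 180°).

71.7 dB, -69.0°

At s = jω = j250:
zero (s+25): 25 + j250 → |·| = √(25²+250²) = √63125 ≈ 251.25, ∠ = arctan(250/25) ≈ 84.29°
zero (s+2000): 2000 + j250 → |·| = √(2000²+250²) = √4062500 ≈ 2015.6, ∠ = arctan(250/2000) ≈ 7.13°
pole (s+8): 8 + j250 → |·| = √(8²+250²) = √62564 ≈ 250.13, ∠ = arctan(250/8) ≈ 88.17°
pole (s+80): 80 + j250 → |·| = √(80²+250²) = √68900 ≈ 262.49, ∠ = arctan(250/80) ≈ 72.26°
|G| = 500 · 5.0642e+05 / 65657 ≈ 3856.6
Gain = 20 log₁₀(3856.6) ≈ 71.72 dB
∠G = 91.42° − 160.43° = -69.01°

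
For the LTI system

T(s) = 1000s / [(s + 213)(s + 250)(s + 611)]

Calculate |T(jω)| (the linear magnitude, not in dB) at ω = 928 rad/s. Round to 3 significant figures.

At s = jω = j928:
zero at origin: s = j928 → |·| = 928, ∠ = 90.00°
pole (s+213): 213 + j928 → |·| = √(213²+928²) = √906553 ≈ 952.13, ∠ = arctan(928/213) ≈ 77.07°
pole (s+250): 250 + j928 → |·| = √(250²+928²) = √923684 ≈ 961.08, ∠ = arctan(928/250) ≈ 74.92°
pole (s+611): 611 + j928 → |·| = √(611²+928²) = √1234505 ≈ 1111.1, ∠ = arctan(928/611) ≈ 56.64°
|T| = 1000 · 928 / 1.0167e+09 ≈ 0.00091276

0.000913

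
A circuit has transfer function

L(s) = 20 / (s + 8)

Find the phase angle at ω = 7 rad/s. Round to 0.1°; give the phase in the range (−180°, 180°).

-41.2°

Substitute s = j7:
Numerator: 20 = 20 + j0
Denominator: (j7) + 8 = 8 + j7
|N| = √(20² + 0²) ≈ 20, ∠N ≈ 0.00°
|D| = √(8² + 7²) ≈ 10.63, ∠D ≈ 41.19°
∠L = 0.00° − 41.19° = -41.19°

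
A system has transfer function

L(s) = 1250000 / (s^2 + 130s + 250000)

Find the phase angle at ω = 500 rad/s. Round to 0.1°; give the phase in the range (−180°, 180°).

At s = jω = j500:
quadratic: (j500)² + 130·j500 + 250000 = 0 + j65000 → |·| ≈ 65000, ∠ ≈ 90.00°
∠L = 0.00° − 90.00° = -90.00°

-90.0°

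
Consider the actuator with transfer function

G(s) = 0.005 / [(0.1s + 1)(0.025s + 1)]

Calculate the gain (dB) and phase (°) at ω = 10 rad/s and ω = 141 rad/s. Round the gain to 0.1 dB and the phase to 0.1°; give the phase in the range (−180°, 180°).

At ω = 10 rad/s:
pole (1 + j10·0.1) = 1 + j1 → |·| ≈ 1.4142, ∠ ≈ 45.00°
pole (1 + j10·0.025) = 1 + j0.25 → |·| ≈ 1.0308, ∠ ≈ 14.04°
|G| = 0.005 · 1 / (1.4142 · 1.0308) ≈ 0.0034299
Gain = 20 log₁₀(0.0034299) ≈ -49.29 dB
∠G = (0°) − (45.00° + 14.04°) = -59.04°

At ω = 141 rad/s:
pole (1 + j141·0.1) = 1 + j14.1 → |·| ≈ 14.135, ∠ ≈ 85.94°
pole (1 + j141·0.025) = 1 + j3.525 → |·| ≈ 3.6641, ∠ ≈ 74.16°
|G| = 0.005 · 1 / (14.135 · 3.6641) ≈ 9.654e-05
Gain = 20 log₁₀(9.654e-05) ≈ -80.31 dB
∠G = (0°) − (85.94° + 74.16°) = -160.10°

ω = 10: -49.3 dB, -59.0°; ω = 141: -80.3 dB, -160.1°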